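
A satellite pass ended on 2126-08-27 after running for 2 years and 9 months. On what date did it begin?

Going back 2 years and 9 months from August 27, 2126.
-2 years → 2124; month 8 − 9 = -1, which is month 11 of year 2123 → November 2123.
Day 27 is valid in November, giving November 27, 2123.

November 27, 2123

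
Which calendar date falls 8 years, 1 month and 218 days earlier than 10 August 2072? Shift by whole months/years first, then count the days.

Going back 8 years, 1 month and 218 days from August 10, 2072: first the month/year part, then the days.
-8 years → 2064; month 8 − 1 = 7 → July 2064.
Day 10 is valid in July, giving July 10, 2064.
Now subtract 218 days from July 10, 2064.
Going back 10 days from July 10, 2064 reaches the end of the previous month; 218 − 10 = 208 left.
June 2064 has 30 days: 208 − 30 = 178 left.
May 2064 has 31 days: 178 − 31 = 147 left.
April 2064 has 30 days: 147 − 30 = 117 left.
March 2064 has 31 days: 117 − 31 = 86 left.
February 2064 has 29 days (2064 is a leap year): 86 − 29 = 57 left.
January 2064 has 31 days: 57 − 31 = 26 left.
December 2063 has 31 days; 31 − 26 = 5 → December 5, 2063.

December 5, 2063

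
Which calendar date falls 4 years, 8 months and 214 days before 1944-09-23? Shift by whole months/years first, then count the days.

Subtracting 4 years, 8 months and 214 days from September 23, 1944: first the month/year part, then the days.
-4 years → 1940; month 9 − 8 = 1 → January 1940.
Day 23 is valid in January, giving January 23, 1940.
Now subtract 214 days from January 23, 1940.
Going back 23 days from January 23, 1940 reaches the end of the previous month; 214 − 23 = 191 left.
December 1939 has 31 days: 191 − 31 = 160 left.
November 1939 has 30 days: 160 − 30 = 130 left.
October 1939 has 31 days: 130 − 31 = 99 left.
September 1939 has 30 days: 99 − 30 = 69 left.
August 1939 has 31 days: 69 − 31 = 38 left.
July 1939 has 31 days: 38 − 31 = 7 left.
June 1939 has 30 days; 30 − 7 = 23 → June 23, 1939.

June 23, 1939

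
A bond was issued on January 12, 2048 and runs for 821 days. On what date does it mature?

April 12, 2050

Advancing 821 days from January 12, 2048.
January has 31 days, so 31 − 12 = 19 days remain after January 12, 2048; 821 − 19 = 802 left.
February 2048 has 29 days (2048 is a leap year): 802 − 29 = 773 left.
March 2048 has 31 days: 773 − 31 = 742 left.
April 2048 has 30 days: 742 − 30 = 712 left.
May 2048 has 31 days: 712 − 31 = 681 left.
June 2048 has 30 days: 681 − 30 = 651 left.
July 2048 has 31 days: 651 − 31 = 620 left.
August 2048 has 31 days: 620 − 31 = 589 left.
September 2048 has 30 days: 589 − 30 = 559 left.
October 2048 has 31 days: 559 − 31 = 528 left.
November 2048 has 30 days: 528 − 30 = 498 left.
December 2048 has 31 days: 498 − 31 = 467 left.
January 2049 has 31 days: 467 − 31 = 436 left.
February 2049 has 28 days (2049 is not a leap year): 436 − 28 = 408 left.
March 2049 has 31 days: 408 − 31 = 377 left.
April 2049 has 30 days: 377 − 30 = 347 left.
May 2049 has 31 days: 347 − 31 = 316 left.
June 2049 has 30 days: 316 − 30 = 286 left.
July 2049 has 31 days: 286 − 31 = 255 left.
August 2049 has 31 days: 255 − 31 = 224 left.
September 2049 has 30 days: 224 − 30 = 194 left.
October 2049 has 31 days: 194 − 31 = 163 left.
November 2049 has 30 days: 163 − 30 = 133 left.
December 2049 has 31 days: 133 − 31 = 102 left.
January 2050 has 31 days: 102 − 31 = 71 left.
February 2050 has 28 days (2050 is not a leap year): 71 − 28 = 43 left.
March 2050 has 31 days: 43 − 31 = 12 left.
12 days into April 2050 → April 12, 2050.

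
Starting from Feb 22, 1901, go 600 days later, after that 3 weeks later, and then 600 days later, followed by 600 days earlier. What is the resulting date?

November 5, 1902

Advancing 600 days from February 22, 1901:
February has 28 days, so 28 − 22 = 6 days remain after February 22, 1901; 600 − 6 = 594 left.
March 1901 has 31 days: 594 − 31 = 563 left.
April 1901 has 30 days: 563 − 30 = 533 left.
May 1901 has 31 days: 533 − 31 = 502 left.
June 1901 has 30 days: 502 − 30 = 472 left.
July 1901 has 31 days: 472 − 31 = 441 left.
August 1901 has 31 days: 441 − 31 = 410 left.
September 1901 has 30 days: 410 − 30 = 380 left.
October 1901 has 31 days: 380 − 31 = 349 left.
November 1901 has 30 days: 349 − 30 = 319 left.
December 1901 has 31 days: 319 − 31 = 288 left.
January 1902 has 31 days: 288 − 31 = 257 left.
February 1902 has 28 days (1902 is not a leap year): 257 − 28 = 229 left.
March 1902 has 31 days: 229 − 31 = 198 left.
April 1902 has 30 days: 198 − 30 = 168 left.
May 1902 has 31 days: 168 − 31 = 137 left.
June 1902 has 30 days: 137 − 30 = 107 left.
July 1902 has 31 days: 107 − 31 = 76 left.
August 1902 has 31 days: 76 − 31 = 45 left.
September 1902 has 30 days: 45 − 30 = 15 left.
15 days into October 1902 → October 15, 1902.
Adding 3 weeks (= 21 days) from October 15, 1902:
October has 31 days, so 31 − 15 = 16 days remain after October 15, 1902; 21 − 16 = 5 left.
5 days into November 1902 → November 5, 1902.
Adding 600 days from November 5, 1902:
November has 30 days, so 30 − 5 = 25 days remain after November 5, 1902; 600 − 25 = 575 left.
December 1902 has 31 days: 575 − 31 = 544 left.
January 1903 has 31 days: 544 − 31 = 513 left.
February 1903 has 28 days (1903 is not a leap year): 513 − 28 = 485 left.
March 1903 has 31 days: 485 − 31 = 454 left.
April 1903 has 30 days: 454 − 30 = 424 left.
May 1903 has 31 days: 424 − 31 = 393 left.
June 1903 has 30 days: 393 − 30 = 363 left.
July 1903 has 31 days: 363 − 31 = 332 left.
August 1903 has 31 days: 332 − 31 = 301 left.
September 1903 has 30 days: 301 − 30 = 271 left.
October 1903 has 31 days: 271 − 31 = 240 left.
November 1903 has 30 days: 240 − 30 = 210 left.
December 1903 has 31 days: 210 − 31 = 179 left.
January 1904 has 31 days: 179 − 31 = 148 left.
February 1904 has 29 days (1904 is a leap year): 148 − 29 = 119 left.
March 1904 has 31 days: 119 − 31 = 88 left.
April 1904 has 30 days: 88 − 30 = 58 left.
May 1904 has 31 days: 58 − 31 = 27 left.
27 days into June 1904 → June 27, 1904.
Subtracting 600 days from June 27, 1904:
Going back 27 days from June 27, 1904 reaches the end of the previous month; 600 − 27 = 573 left.
May 1904 has 31 days: 573 − 31 = 542 left.
April 1904 has 30 days: 542 − 30 = 512 left.
March 1904 has 31 days: 512 − 31 = 481 left.
February 1904 has 29 days (1904 is a leap year): 481 − 29 = 452 left.
January 1904 has 31 days: 452 − 31 = 421 left.
December 1903 has 31 days: 421 − 31 = 390 left.
November 1903 has 30 days: 390 − 30 = 360 left.
October 1903 has 31 days: 360 − 31 = 329 left.
September 1903 has 30 days: 329 − 30 = 299 left.
August 1903 has 31 days: 299 − 31 = 268 left.
July 1903 has 31 days: 268 − 31 = 237 left.
June 1903 has 30 days: 237 − 30 = 207 left.
May 1903 has 31 days: 207 − 31 = 176 left.
April 1903 has 30 days: 176 − 30 = 146 left.
March 1903 has 31 days: 146 − 31 = 115 left.
February 1903 has 28 days (1903 is not a leap year): 115 − 28 = 87 left.
January 1903 has 31 days: 87 − 31 = 56 left.
December 1902 has 31 days: 56 − 31 = 25 left.
November 1902 has 30 days; 30 − 25 = 5 → November 5, 1902.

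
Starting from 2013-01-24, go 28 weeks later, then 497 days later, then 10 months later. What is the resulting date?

October 18, 2015

Adding 28 weeks (= 196 days) from January 24, 2013:
January has 31 days, so 31 − 24 = 7 days remain after January 24, 2013; 196 − 7 = 189 left.
February 2013 has 28 days (2013 is not a leap year): 189 − 28 = 161 left.
March 2013 has 31 days: 161 − 31 = 130 left.
April 2013 has 30 days: 130 − 30 = 100 left.
May 2013 has 31 days: 100 − 31 = 69 left.
June 2013 has 30 days: 69 − 30 = 39 left.
July 2013 has 31 days: 39 − 31 = 8 left.
8 days into August 2013 → August 8, 2013.
Adding 497 days from August 8, 2013:
August has 31 days, so 31 − 8 = 23 days remain after August 8, 2013; 497 − 23 = 474 left.
September 2013 has 30 days: 474 − 30 = 444 left.
October 2013 has 31 days: 444 − 31 = 413 left.
November 2013 has 30 days: 413 − 30 = 383 left.
December 2013 has 31 days: 383 − 31 = 352 left.
January 2014 has 31 days: 352 − 31 = 321 left.
February 2014 has 28 days (2014 is not a leap year): 321 − 28 = 293 left.
March 2014 has 31 days: 293 − 31 = 262 left.
April 2014 has 30 days: 262 − 30 = 232 left.
May 2014 has 31 days: 232 − 31 = 201 left.
June 2014 has 30 days: 201 − 30 = 171 left.
July 2014 has 31 days: 171 − 31 = 140 left.
August 2014 has 31 days: 140 − 31 = 109 left.
September 2014 has 30 days: 109 − 30 = 79 left.
October 2014 has 31 days: 79 − 31 = 48 left.
November 2014 has 30 days: 48 − 30 = 18 left.
18 days into December 2014 → December 18, 2014.
Adding 10 months from December 18, 2014:
month 12 + 10 = 22, which is month 10 of year 2015 → October 2015.
Day 18 is valid in October, giving October 18, 2015.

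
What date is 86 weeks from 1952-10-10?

June 4, 1954

Counting forward 86 weeks = 602 days from October 10, 1952.
October has 31 days, so 31 − 10 = 21 days remain after October 10, 1952; 602 − 21 = 581 left.
November 1952 has 30 days: 581 − 30 = 551 left.
December 1952 has 31 days: 551 − 31 = 520 left.
January 1953 has 31 days: 520 − 31 = 489 left.
February 1953 has 28 days (1953 is not a leap year): 489 − 28 = 461 left.
March 1953 has 31 days: 461 − 31 = 430 left.
April 1953 has 30 days: 430 − 30 = 400 left.
May 1953 has 31 days: 400 − 31 = 369 left.
June 1953 has 30 days: 369 − 30 = 339 left.
July 1953 has 31 days: 339 − 31 = 308 left.
August 1953 has 31 days: 308 − 31 = 277 left.
September 1953 has 30 days: 277 − 30 = 247 left.
October 1953 has 31 days: 247 − 31 = 216 left.
November 1953 has 30 days: 216 − 30 = 186 left.
December 1953 has 31 days: 186 − 31 = 155 left.
January 1954 has 31 days: 155 − 31 = 124 left.
February 1954 has 28 days (1954 is not a leap year): 124 − 28 = 96 left.
March 1954 has 31 days: 96 − 31 = 65 left.
April 1954 has 30 days: 65 − 30 = 35 left.
May 1954 has 31 days: 35 − 31 = 4 left.
4 days into June 1954 → June 4, 1954.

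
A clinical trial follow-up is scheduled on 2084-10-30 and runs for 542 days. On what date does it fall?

April 25, 2086

Counting forward 542 days from October 30, 2084.
October has 31 days, so 31 − 30 = 1 day remains after October 30, 2084; 542 − 1 = 541 left.
November 2084 has 30 days: 541 − 30 = 511 left.
December 2084 has 31 days: 511 − 31 = 480 left.
January 2085 has 31 days: 480 − 31 = 449 left.
February 2085 has 28 days (2085 is not a leap year): 449 − 28 = 421 left.
March 2085 has 31 days: 421 − 31 = 390 left.
April 2085 has 30 days: 390 − 30 = 360 left.
May 2085 has 31 days: 360 − 31 = 329 left.
June 2085 has 30 days: 329 − 30 = 299 left.
July 2085 has 31 days: 299 − 31 = 268 left.
August 2085 has 31 days: 268 − 31 = 237 left.
September 2085 has 30 days: 237 − 30 = 207 left.
October 2085 has 31 days: 207 − 31 = 176 left.
November 2085 has 30 days: 176 − 30 = 146 left.
December 2085 has 31 days: 146 − 31 = 115 left.
January 2086 has 31 days: 115 − 31 = 84 left.
February 2086 has 28 days (2086 is not a leap year): 84 − 28 = 56 left.
March 2086 has 31 days: 56 − 31 = 25 left.
25 days into April 2086 → April 25, 2086.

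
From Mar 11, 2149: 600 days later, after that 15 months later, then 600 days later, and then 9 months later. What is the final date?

Adding 600 days from March 11, 2149:
March has 31 days, so 31 − 11 = 20 days remain after March 11, 2149; 600 − 20 = 580 left.
April 2149 has 30 days: 580 − 30 = 550 left.
May 2149 has 31 days: 550 − 31 = 519 left.
June 2149 has 30 days: 519 − 30 = 489 left.
July 2149 has 31 days: 489 − 31 = 458 left.
August 2149 has 31 days: 458 − 31 = 427 left.
September 2149 has 30 days: 427 − 30 = 397 left.
October 2149 has 31 days: 397 − 31 = 366 left.
November 2149 has 30 days: 366 − 30 = 336 left.
December 2149 has 31 days: 336 − 31 = 305 left.
January 2150 has 31 days: 305 − 31 = 274 left.
February 2150 has 28 days (2150 is not a leap year): 274 − 28 = 246 left.
March 2150 has 31 days: 246 − 31 = 215 left.
April 2150 has 30 days: 215 − 30 = 185 left.
May 2150 has 31 days: 185 − 31 = 154 left.
June 2150 has 30 days: 154 − 30 = 124 left.
July 2150 has 31 days: 124 − 31 = 93 left.
August 2150 has 31 days: 93 − 31 = 62 left.
September 2150 has 30 days: 62 − 30 = 32 left.
October 2150 has 31 days: 32 − 31 = 1 left.
1 day into November 2150 → November 1, 2150.
Adding 15 months from November 1, 2150:
month 11 + 15 = 26, which is month 2 of year 2152 → February 2152.
Day 1 is valid in February, giving February 1, 2152.
Adding 600 days from February 1, 2152:
February has 29 days, so 29 − 1 = 28 days remain after February 1, 2152; 600 − 28 = 572 left.
March 2152 has 31 days: 572 − 31 = 541 left.
April 2152 has 30 days: 541 − 30 = 511 left.
May 2152 has 31 days: 511 − 31 = 480 left.
June 2152 has 30 days: 480 − 30 = 450 left.
July 2152 has 31 days: 450 − 31 = 419 left.
August 2152 has 31 days: 419 − 31 = 388 left.
September 2152 has 30 days: 388 − 30 = 358 left.
October 2152 has 31 days: 358 − 31 = 327 left.
November 2152 has 30 days: 327 − 30 = 297 left.
December 2152 has 31 days: 297 − 31 = 266 left.
January 2153 has 31 days: 266 − 31 = 235 left.
February 2153 has 28 days (2153 is not a leap year): 235 − 28 = 207 left.
March 2153 has 31 days: 207 − 31 = 176 left.
April 2153 has 30 days: 176 − 30 = 146 left.
May 2153 has 31 days: 146 − 31 = 115 left.
June 2153 has 30 days: 115 − 30 = 85 left.
July 2153 has 31 days: 85 − 31 = 54 left.
August 2153 has 31 days: 54 − 31 = 23 left.
23 days into September 2153 → September 23, 2153.
Counting forward 9 months from September 23, 2153:
month 9 + 9 = 18, which is month 6 of year 2154 → June 2154.
Day 23 is valid in June, giving June 23, 2154.

June 23, 2154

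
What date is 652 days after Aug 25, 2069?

Adding 652 days from August 25, 2069.
August has 31 days, so 31 − 25 = 6 days remain after August 25, 2069; 652 − 6 = 646 left.
September 2069 has 30 days: 646 − 30 = 616 left.
October 2069 has 31 days: 616 − 31 = 585 left.
November 2069 has 30 days: 585 − 30 = 555 left.
December 2069 has 31 days: 555 − 31 = 524 left.
January 2070 has 31 days: 524 − 31 = 493 left.
February 2070 has 28 days (2070 is not a leap year): 493 − 28 = 465 left.
March 2070 has 31 days: 465 − 31 = 434 left.
April 2070 has 30 days: 434 − 30 = 404 left.
May 2070 has 31 days: 404 − 31 = 373 left.
June 2070 has 30 days: 373 − 30 = 343 left.
July 2070 has 31 days: 343 − 31 = 312 left.
August 2070 has 31 days: 312 − 31 = 281 left.
September 2070 has 30 days: 281 − 30 = 251 left.
October 2070 has 31 days: 251 − 31 = 220 left.
November 2070 has 30 days: 220 − 30 = 190 left.
December 2070 has 31 days: 190 − 31 = 159 left.
January 2071 has 31 days: 159 − 31 = 128 left.
February 2071 has 28 days (2071 is not a leap year): 128 − 28 = 100 left.
March 2071 has 31 days: 100 − 31 = 69 left.
April 2071 has 30 days: 69 − 30 = 39 left.
May 2071 has 31 days: 39 − 31 = 8 left.
8 days into June 2071 → June 8, 2071.

June 8, 2071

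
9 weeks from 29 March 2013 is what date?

Counting forward 9 weeks = 63 days from March 29, 2013.
March has 31 days, so 31 − 29 = 2 days remain after March 29, 2013; 63 − 2 = 61 left.
April 2013 has 30 days: 61 − 30 = 31 left.
31 days into May 2013 → May 31, 2013.

May 31, 2013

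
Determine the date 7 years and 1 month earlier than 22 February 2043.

Going back 7 years and 1 month from February 22, 2043.
-7 years → 2036; month 2 − 1 = 1 → January 2036.
Day 22 is valid in January, giving January 22, 2036.

January 22, 2036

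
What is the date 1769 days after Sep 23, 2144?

Advancing 1769 days from September 23, 2144.
September has 30 days, so 30 − 23 = 7 days remain after September 23, 2144; 1769 − 7 = 1762 left.
October 2144 has 31 days: 1762 − 31 = 1731 left.
November 2144 has 30 days: 1731 − 30 = 1701 left.
December 2144 has 31 days: 1701 − 31 = 1670 left.
January 2145 has 31 days: 1670 − 31 = 1639 left.
February 2145 has 28 days (2145 is not a leap year): 1639 − 28 = 1611 left.
March 2145 has 31 days: 1611 − 31 = 1580 left.
April 2145 has 30 days: 1580 − 30 = 1550 left.
May 2145 has 31 days: 1550 − 31 = 1519 left.
June 2145 has 30 days: 1519 − 30 = 1489 left.
July 2145 has 31 days: 1489 − 31 = 1458 left.
August 2145 has 31 days: 1458 − 31 = 1427 left.
September 2145 has 30 days: 1427 − 30 = 1397 left.
October 2145 has 31 days: 1397 − 31 = 1366 left.
November 2145 has 30 days: 1366 − 30 = 1336 left.
December 2145 has 31 days: 1336 − 31 = 1305 left.
January 2146 has 31 days: 1305 − 31 = 1274 left.
February 2146 has 28 days (2146 is not a leap year): 1274 − 28 = 1246 left.
March 2146 has 31 days: 1246 − 31 = 1215 left.
April 2146 has 30 days: 1215 − 30 = 1185 left.
May 2146 has 31 days: 1185 − 31 = 1154 left.
June 2146 has 30 days: 1154 − 30 = 1124 left.
July 2146 has 31 days: 1124 − 31 = 1093 left.
August 2146 has 31 days: 1093 − 31 = 1062 left.
September 2146 has 30 days: 1062 − 30 = 1032 left.
October 2146 has 31 days: 1032 − 31 = 1001 left.
November 2146 has 30 days: 1001 − 30 = 971 left.
December 2146 has 31 days: 971 − 31 = 940 left.
January 2147 has 31 days: 940 − 31 = 909 left.
February 2147 has 28 days (2147 is not a leap year): 909 − 28 = 881 left.
March 2147 has 31 days: 881 − 31 = 850 left.
April 2147 has 30 days: 850 − 30 = 820 left.
May 2147 has 31 days: 820 − 31 = 789 left.
June 2147 has 30 days: 789 − 30 = 759 left.
July 2147 has 31 days: 759 − 31 = 728 left.
August 2147 has 31 days: 728 − 31 = 697 left.
September 2147 has 30 days: 697 − 30 = 667 left.
October 2147 has 31 days: 667 − 31 = 636 left.
November 2147 has 30 days: 636 − 30 = 606 left.
December 2147 has 31 days: 606 − 31 = 575 left.
January 2148 has 31 days: 575 − 31 = 544 left.
February 2148 has 29 days (2148 is a leap year): 544 − 29 = 515 left.
March 2148 has 31 days: 515 − 31 = 484 left.
April 2148 has 30 days: 484 − 30 = 454 left.
May 2148 has 31 days: 454 − 31 = 423 left.
June 2148 has 30 days: 423 − 30 = 393 left.
July 2148 has 31 days: 393 − 31 = 362 left.
August 2148 has 31 days: 362 − 31 = 331 left.
September 2148 has 30 days: 331 − 30 = 301 left.
October 2148 has 31 days: 301 − 31 = 270 left.
November 2148 has 30 days: 270 − 30 = 240 left.
December 2148 has 31 days: 240 − 31 = 209 left.
January 2149 has 31 days: 209 − 31 = 178 left.
February 2149 has 28 days (2149 is not a leap year): 178 − 28 = 150 left.
March 2149 has 31 days: 150 − 31 = 119 left.
April 2149 has 30 days: 119 − 30 = 89 left.
May 2149 has 31 days: 89 − 31 = 58 left.
June 2149 has 30 days: 58 − 30 = 28 left.
28 days into July 2149 → July 28, 2149.

July 28, 2149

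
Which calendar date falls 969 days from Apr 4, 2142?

November 28, 2144

Counting forward 969 days from April 4, 2142.
April has 30 days, so 30 − 4 = 26 days remain after April 4, 2142; 969 − 26 = 943 left.
May 2142 has 31 days: 943 − 31 = 912 left.
June 2142 has 30 days: 912 − 30 = 882 left.
July 2142 has 31 days: 882 − 31 = 851 left.
August 2142 has 31 days: 851 − 31 = 820 left.
September 2142 has 30 days: 820 − 30 = 790 left.
October 2142 has 31 days: 790 − 31 = 759 left.
November 2142 has 30 days: 759 − 30 = 729 left.
December 2142 has 31 days: 729 − 31 = 698 left.
January 2143 has 31 days: 698 − 31 = 667 left.
February 2143 has 28 days (2143 is not a leap year): 667 − 28 = 639 left.
March 2143 has 31 days: 639 − 31 = 608 left.
April 2143 has 30 days: 608 − 30 = 578 left.
May 2143 has 31 days: 578 − 31 = 547 left.
June 2143 has 30 days: 547 − 30 = 517 left.
July 2143 has 31 days: 517 − 31 = 486 left.
August 2143 has 31 days: 486 − 31 = 455 left.
September 2143 has 30 days: 455 − 30 = 425 left.
October 2143 has 31 days: 425 − 31 = 394 left.
November 2143 has 30 days: 394 − 30 = 364 left.
December 2143 has 31 days: 364 − 31 = 333 left.
January 2144 has 31 days: 333 − 31 = 302 left.
February 2144 has 29 days (2144 is a leap year): 302 − 29 = 273 left.
March 2144 has 31 days: 273 − 31 = 242 left.
April 2144 has 30 days: 242 − 30 = 212 left.
May 2144 has 31 days: 212 − 31 = 181 left.
June 2144 has 30 days: 181 − 30 = 151 left.
July 2144 has 31 days: 151 − 31 = 120 left.
August 2144 has 31 days: 120 − 31 = 89 left.
September 2144 has 30 days: 89 − 30 = 59 left.
October 2144 has 31 days: 59 − 31 = 28 left.
28 days into November 2144 → November 28, 2144.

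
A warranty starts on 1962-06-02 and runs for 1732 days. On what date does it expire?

Counting forward 1732 days from June 2, 1962.
June has 30 days, so 30 − 2 = 28 days remain after June 2, 1962; 1732 − 28 = 1704 left.
July 1962 has 31 days: 1704 − 31 = 1673 left.
August 1962 has 31 days: 1673 − 31 = 1642 left.
September 1962 has 30 days: 1642 − 30 = 1612 left.
October 1962 has 31 days: 1612 − 31 = 1581 left.
November 1962 has 30 days: 1581 − 30 = 1551 left.
December 1962 has 31 days: 1551 − 31 = 1520 left.
January 1963 has 31 days: 1520 − 31 = 1489 left.
February 1963 has 28 days (1963 is not a leap year): 1489 − 28 = 1461 left.
March 1963 has 31 days: 1461 − 31 = 1430 left.
April 1963 has 30 days: 1430 − 30 = 1400 left.
May 1963 has 31 days: 1400 − 31 = 1369 left.
June 1963 has 30 days: 1369 − 30 = 1339 left.
July 1963 has 31 days: 1339 − 31 = 1308 left.
August 1963 has 31 days: 1308 − 31 = 1277 left.
September 1963 has 30 days: 1277 − 30 = 1247 left.
October 1963 has 31 days: 1247 − 31 = 1216 left.
November 1963 has 30 days: 1216 − 30 = 1186 left.
December 1963 has 31 days: 1186 − 31 = 1155 left.
January 1964 has 31 days: 1155 − 31 = 1124 left.
February 1964 has 29 days (1964 is a leap year): 1124 − 29 = 1095 left.
March 1964 has 31 days: 1095 − 31 = 1064 left.
April 1964 has 30 days: 1064 − 30 = 1034 left.
May 1964 has 31 days: 1034 − 31 = 1003 left.
June 1964 has 30 days: 1003 − 30 = 973 left.
July 1964 has 31 days: 973 − 31 = 942 left.
August 1964 has 31 days: 942 − 31 = 911 left.
September 1964 has 30 days: 911 − 30 = 881 left.
October 1964 has 31 days: 881 − 31 = 850 left.
November 1964 has 30 days: 850 − 30 = 820 left.
December 1964 has 31 days: 820 − 31 = 789 left.
January 1965 has 31 days: 789 − 31 = 758 left.
February 1965 has 28 days (1965 is not a leap year): 758 − 28 = 730 left.
March 1965 has 31 days: 730 − 31 = 699 left.
April 1965 has 30 days: 699 − 30 = 669 left.
May 1965 has 31 days: 669 − 31 = 638 left.
June 1965 has 30 days: 638 − 30 = 608 left.
July 1965 has 31 days: 608 − 31 = 577 left.
August 1965 has 31 days: 577 − 31 = 546 left.
September 1965 has 30 days: 546 − 30 = 516 left.
October 1965 has 31 days: 516 − 31 = 485 left.
November 1965 has 30 days: 485 − 30 = 455 left.
December 1965 has 31 days: 455 − 31 = 424 left.
January 1966 has 31 days: 424 − 31 = 393 left.
February 1966 has 28 days (1966 is not a leap year): 393 − 28 = 365 left.
March 1966 has 31 days: 365 − 31 = 334 left.
April 1966 has 30 days: 334 − 30 = 304 left.
May 1966 has 31 days: 304 − 31 = 273 left.
June 1966 has 30 days: 273 − 30 = 243 left.
July 1966 has 31 days: 243 − 31 = 212 left.
August 1966 has 31 days: 212 − 31 = 181 left.
September 1966 has 30 days: 181 − 30 = 151 left.
October 1966 has 31 days: 151 − 31 = 120 left.
November 1966 has 30 days: 120 − 30 = 90 left.
December 1966 has 31 days: 90 − 31 = 59 left.
January 1967 has 31 days: 59 − 31 = 28 left.
28 days into February 1967 → February 28, 1967.

February 28, 1967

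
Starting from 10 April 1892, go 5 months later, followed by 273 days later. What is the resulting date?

Adding 5 months from April 10, 1892:
month 4 + 5 = 9 → September 1892.
Day 10 is valid in September, giving September 10, 1892.
Counting forward 273 days from September 10, 1892:
September has 30 days, so 30 − 10 = 20 days remain after September 10, 1892; 273 − 20 = 253 left.
October 1892 has 31 days: 253 − 31 = 222 left.
November 1892 has 30 days: 222 − 30 = 192 left.
December 1892 has 31 days: 192 − 31 = 161 left.
January 1893 has 31 days: 161 − 31 = 130 left.
February 1893 has 28 days (1893 is not a leap year): 130 − 28 = 102 left.
March 1893 has 31 days: 102 − 31 = 71 left.
April 1893 has 30 days: 71 − 30 = 41 left.
May 1893 has 31 days: 41 − 31 = 10 left.
10 days into June 1893 → June 10, 1893.

June 10, 1893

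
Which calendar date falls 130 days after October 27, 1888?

Advancing 130 days from October 27, 1888.
October has 31 days, so 31 − 27 = 4 days remain after October 27, 1888; 130 − 4 = 126 left.
November 1888 has 30 days: 126 − 30 = 96 left.
December 1888 has 31 days: 96 − 31 = 65 left.
January 1889 has 31 days: 65 − 31 = 34 left.
February 1889 has 28 days (1889 is not a leap year): 34 − 28 = 6 left.
6 days into March 1889 → March 6, 1889.

March 6, 1889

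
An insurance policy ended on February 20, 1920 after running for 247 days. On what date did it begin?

June 18, 1919

Going back 247 days from February 20, 1920.
Going back 20 days from February 20, 1920 reaches the end of the previous month; 247 − 20 = 227 left.
January 1920 has 31 days: 227 − 31 = 196 left.
December 1919 has 31 days: 196 − 31 = 165 left.
November 1919 has 30 days: 165 − 30 = 135 left.
October 1919 has 31 days: 135 − 31 = 104 left.
September 1919 has 30 days: 104 − 30 = 74 left.
August 1919 has 31 days: 74 − 31 = 43 left.
July 1919 has 31 days: 43 − 31 = 12 left.
June 1919 has 30 days; 30 − 12 = 18 → June 18, 1919.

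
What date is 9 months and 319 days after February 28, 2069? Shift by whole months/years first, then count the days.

October 13, 2070

Adding 9 months and 319 days from February 28, 2069: first the month/year part, then the days.
month 2 + 9 = 11 → November 2069.
Day 28 is valid in November, giving November 28, 2069.
Now add 319 days from November 28, 2069.
November has 30 days, so 30 − 28 = 2 days remain after November 28, 2069; 319 − 2 = 317 left.
December 2069 has 31 days: 317 − 31 = 286 left.
January 2070 has 31 days: 286 − 31 = 255 left.
February 2070 has 28 days (2070 is not a leap year): 255 − 28 = 227 left.
March 2070 has 31 days: 227 − 31 = 196 left.
April 2070 has 30 days: 196 − 30 = 166 left.
May 2070 has 31 days: 166 − 31 = 135 left.
June 2070 has 30 days: 135 − 30 = 105 left.
July 2070 has 31 days: 105 − 31 = 74 left.
August 2070 has 31 days: 74 − 31 = 43 left.
September 2070 has 30 days: 43 − 30 = 13 left.
13 days into October 2070 → October 13, 2070.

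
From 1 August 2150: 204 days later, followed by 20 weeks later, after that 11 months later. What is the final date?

June 11, 2152

Advancing 204 days from August 1, 2150:
August has 31 days, so 31 − 1 = 30 days remain after August 1, 2150; 204 − 30 = 174 left.
September 2150 has 30 days: 174 − 30 = 144 left.
October 2150 has 31 days: 144 − 31 = 113 left.
November 2150 has 30 days: 113 − 30 = 83 left.
December 2150 has 31 days: 83 − 31 = 52 left.
January 2151 has 31 days: 52 − 31 = 21 left.
21 days into February 2151 → February 21, 2151.
Adding 20 weeks (= 140 days) from February 21, 2151:
February has 28 days, so 28 − 21 = 7 days remain after February 21, 2151; 140 − 7 = 133 left.
March 2151 has 31 days: 133 − 31 = 102 left.
April 2151 has 30 days: 102 − 30 = 72 left.
May 2151 has 31 days: 72 − 31 = 41 left.
June 2151 has 30 days: 41 − 30 = 11 left.
11 days into July 2151 → July 11, 2151.
Counting forward 11 months from July 11, 2151:
month 7 + 11 = 18, which is month 6 of year 2152 → June 2152.
Day 11 is valid in June, giving June 11, 2152.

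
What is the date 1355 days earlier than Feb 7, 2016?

Going back 1355 days from February 7, 2016.
Going back 7 days from February 7, 2016 reaches the end of the previous month; 1355 − 7 = 1348 left.
January 2016 has 31 days: 1348 − 31 = 1317 left.
December 2015 has 31 days: 1317 − 31 = 1286 left.
November 2015 has 30 days: 1286 − 30 = 1256 left.
October 2015 has 31 days: 1256 − 31 = 1225 left.
September 2015 has 30 days: 1225 − 30 = 1195 left.
August 2015 has 31 days: 1195 − 31 = 1164 left.
July 2015 has 31 days: 1164 − 31 = 1133 left.
June 2015 has 30 days: 1133 − 30 = 1103 left.
May 2015 has 31 days: 1103 − 31 = 1072 left.
April 2015 has 30 days: 1072 − 30 = 1042 left.
March 2015 has 31 days: 1042 − 31 = 1011 left.
February 2015 has 28 days (2015 is not a leap year): 1011 − 28 = 983 left.
January 2015 has 31 days: 983 − 31 = 952 left.
December 2014 has 31 days: 952 − 31 = 921 left.
November 2014 has 30 days: 921 − 30 = 891 left.
October 2014 has 31 days: 891 − 31 = 860 left.
September 2014 has 30 days: 860 − 30 = 830 left.
August 2014 has 31 days: 830 − 31 = 799 left.
July 2014 has 31 days: 799 − 31 = 768 left.
June 2014 has 30 days: 768 − 30 = 738 left.
May 2014 has 31 days: 738 − 31 = 707 left.
April 2014 has 30 days: 707 − 30 = 677 left.
March 2014 has 31 days: 677 − 31 = 646 left.
February 2014 has 28 days (2014 is not a leap year): 646 − 28 = 618 left.
January 2014 has 31 days: 618 − 31 = 587 left.
December 2013 has 31 days: 587 − 31 = 556 left.
November 2013 has 30 days: 556 − 30 = 526 left.
October 2013 has 31 days: 526 − 31 = 495 left.
September 2013 has 30 days: 495 − 30 = 465 left.
August 2013 has 31 days: 465 − 31 = 434 left.
July 2013 has 31 days: 434 − 31 = 403 left.
June 2013 has 30 days: 403 − 30 = 373 left.
May 2013 has 31 days: 373 − 31 = 342 left.
April 2013 has 30 days: 342 − 30 = 312 left.
March 2013 has 31 days: 312 − 31 = 281 left.
February 2013 has 28 days (2013 is not a leap year): 281 − 28 = 253 left.
January 2013 has 31 days: 253 − 31 = 222 left.
December 2012 has 31 days: 222 − 31 = 191 left.
November 2012 has 30 days: 191 − 30 = 161 left.
October 2012 has 31 days: 161 − 31 = 130 left.
September 2012 has 30 days: 130 − 30 = 100 left.
August 2012 has 31 days: 100 − 31 = 69 left.
July 2012 has 31 days: 69 − 31 = 38 left.
June 2012 has 30 days: 38 − 30 = 8 left.
May 2012 has 31 days; 31 − 8 = 23 → May 23, 2012.

May 23, 2012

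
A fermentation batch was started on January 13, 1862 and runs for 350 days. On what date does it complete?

December 29, 1862

Adding 350 days from January 13, 1862.
January has 31 days, so 31 − 13 = 18 days remain after January 13, 1862; 350 − 18 = 332 left.
February 1862 has 28 days (1862 is not a leap year): 332 − 28 = 304 left.
March 1862 has 31 days: 304 − 31 = 273 left.
April 1862 has 30 days: 273 − 30 = 243 left.
May 1862 has 31 days: 243 − 31 = 212 left.
June 1862 has 30 days: 212 − 30 = 182 left.
July 1862 has 31 days: 182 − 31 = 151 left.
August 1862 has 31 days: 151 − 31 = 120 left.
September 1862 has 30 days: 120 − 30 = 90 left.
October 1862 has 31 days: 90 − 31 = 59 left.
November 1862 has 30 days: 59 − 30 = 29 left.
29 days into December 1862 → December 29, 1862.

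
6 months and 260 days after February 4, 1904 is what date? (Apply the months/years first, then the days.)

Advancing 6 months and 260 days from February 4, 1904: first the month/year part, then the days.
month 2 + 6 = 8 → August 1904.
Day 4 is valid in August, giving August 4, 1904.
Now add 260 days from August 4, 1904.
August has 31 days, so 31 − 4 = 27 days remain after August 4, 1904; 260 − 27 = 233 left.
September 1904 has 30 days: 233 − 30 = 203 left.
October 1904 has 31 days: 203 − 31 = 172 left.
November 1904 has 30 days: 172 − 30 = 142 left.
December 1904 has 31 days: 142 − 31 = 111 left.
January 1905 has 31 days: 111 − 31 = 80 left.
February 1905 has 28 days (1905 is not a leap year): 80 − 28 = 52 left.
March 1905 has 31 days: 52 − 31 = 21 left.
21 days into April 1905 → April 21, 1905.

April 21, 1905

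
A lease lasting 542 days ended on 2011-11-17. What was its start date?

Subtracting 542 days from November 17, 2011.
Going back 17 days from November 17, 2011 reaches the end of the previous month; 542 − 17 = 525 left.
October 2011 has 31 days: 525 − 31 = 494 left.
September 2011 has 30 days: 494 − 30 = 464 left.
August 2011 has 31 days: 464 − 31 = 433 left.
July 2011 has 31 days: 433 − 31 = 402 left.
June 2011 has 30 days: 402 − 30 = 372 left.
May 2011 has 31 days: 372 − 31 = 341 left.
April 2011 has 30 days: 341 − 30 = 311 left.
March 2011 has 31 days: 311 − 31 = 280 left.
February 2011 has 28 days (2011 is not a leap year): 280 − 28 = 252 left.
January 2011 has 31 days: 252 − 31 = 221 left.
December 2010 has 31 days: 221 − 31 = 190 left.
November 2010 has 30 days: 190 − 30 = 160 left.
October 2010 has 31 days: 160 − 31 = 129 left.
September 2010 has 30 days: 129 − 30 = 99 left.
August 2010 has 31 days: 99 − 31 = 68 left.
July 2010 has 31 days: 68 − 31 = 37 left.
June 2010 has 30 days: 37 − 30 = 7 left.
May 2010 has 31 days; 31 − 7 = 24 → May 24, 2010.

May 24, 2010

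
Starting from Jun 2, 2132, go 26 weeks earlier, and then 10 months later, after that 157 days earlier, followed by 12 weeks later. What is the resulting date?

Going back 26 weeks (= 182 days) from June 2, 2132:
Going back 2 days from June 2, 2132 reaches the end of the previous month; 182 − 2 = 180 left.
May 2132 has 31 days: 180 − 31 = 149 left.
April 2132 has 30 days: 149 − 30 = 119 left.
March 2132 has 31 days: 119 − 31 = 88 left.
February 2132 has 29 days (2132 is a leap year): 88 − 29 = 59 left.
January 2132 has 31 days: 59 − 31 = 28 left.
December 2131 has 31 days; 31 − 28 = 3 → December 3, 2131.
Adding 10 months from December 3, 2131:
month 12 + 10 = 22, which is month 10 of year 2132 → October 2132.
Day 3 is valid in October, giving October 3, 2132.
Subtracting 157 days from October 3, 2132:
Going back 3 days from October 3, 2132 reaches the end of the previous month; 157 − 3 = 154 left.
September 2132 has 30 days: 154 − 30 = 124 left.
August 2132 has 31 days: 124 − 31 = 93 left.
July 2132 has 31 days: 93 − 31 = 62 left.
June 2132 has 30 days: 62 − 30 = 32 left.
May 2132 has 31 days: 32 − 31 = 1 left.
April 2132 has 30 days; 30 − 1 = 29 → April 29, 2132.
Counting forward 12 weeks (= 84 days) from April 29, 2132:
April has 30 days, so 30 − 29 = 1 day remains after April 29, 2132; 84 − 1 = 83 left.
May 2132 has 31 days: 83 − 31 = 52 left.
June 2132 has 30 days: 52 − 30 = 22 left.
22 days into July 2132 → July 22, 2132.

July 22, 2132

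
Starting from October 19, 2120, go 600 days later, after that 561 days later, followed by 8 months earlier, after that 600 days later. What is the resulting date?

Advancing 600 days from October 19, 2120:
October has 31 days, so 31 − 19 = 12 days remain after October 19, 2120; 600 − 12 = 588 left.
November 2120 has 30 days: 588 − 30 = 558 left.
December 2120 has 31 days: 558 − 31 = 527 left.
January 2121 has 31 days: 527 − 31 = 496 left.
February 2121 has 28 days (2121 is not a leap year): 496 − 28 = 468 left.
March 2121 has 31 days: 468 − 31 = 437 left.
April 2121 has 30 days: 437 − 30 = 407 left.
May 2121 has 31 days: 407 − 31 = 376 left.
June 2121 has 30 days: 376 − 30 = 346 left.
July 2121 has 31 days: 346 − 31 = 315 left.
August 2121 has 31 days: 315 − 31 = 284 left.
September 2121 has 30 days: 284 − 30 = 254 left.
October 2121 has 31 days: 254 − 31 = 223 left.
November 2121 has 30 days: 223 − 30 = 193 left.
December 2121 has 31 days: 193 − 31 = 162 left.
January 2122 has 31 days: 162 − 31 = 131 left.
February 2122 has 28 days (2122 is not a leap year): 131 − 28 = 103 left.
March 2122 has 31 days: 103 − 31 = 72 left.
April 2122 has 30 days: 72 − 30 = 42 left.
May 2122 has 31 days: 42 − 31 = 11 left.
11 days into June 2122 → June 11, 2122.
Counting forward 561 days from June 11, 2122:
June has 30 days, so 30 − 11 = 19 days remain after June 11, 2122; 561 − 19 = 542 left.
July 2122 has 31 days: 542 − 31 = 511 left.
August 2122 has 31 days: 511 − 31 = 480 left.
September 2122 has 30 days: 480 − 30 = 450 left.
October 2122 has 31 days: 450 − 31 = 419 left.
November 2122 has 30 days: 419 − 30 = 389 left.
December 2122 has 31 days: 389 − 31 = 358 left.
January 2123 has 31 days: 358 − 31 = 327 left.
February 2123 has 28 days (2123 is not a leap year): 327 − 28 = 299 left.
March 2123 has 31 days: 299 − 31 = 268 left.
April 2123 has 30 days: 268 − 30 = 238 left.
May 2123 has 31 days: 238 − 31 = 207 left.
June 2123 has 30 days: 207 − 30 = 177 left.
July 2123 has 31 days: 177 − 31 = 146 left.
August 2123 has 31 days: 146 − 31 = 115 left.
September 2123 has 30 days: 115 − 30 = 85 left.
October 2123 has 31 days: 85 − 31 = 54 left.
November 2123 has 30 days: 54 − 30 = 24 left.
24 days into December 2123 → December 24, 2123.
Subtracting 8 months from December 24, 2123:
month 12 − 8 = 4 → April 2123.
Day 24 is valid in April, giving April 24, 2123.
Adding 600 days from April 24, 2123:
April has 30 days, so 30 − 24 = 6 days remain after April 24, 2123; 600 − 6 = 594 left.
May 2123 has 31 days: 594 − 31 = 563 left.
June 2123 has 30 days: 563 − 30 = 533 left.
July 2123 has 31 days: 533 − 31 = 502 left.
August 2123 has 31 days: 502 − 31 = 471 left.
September 2123 has 30 days: 471 − 30 = 441 left.
October 2123 has 31 days: 441 − 31 = 410 left.
November 2123 has 30 days: 410 − 30 = 380 left.
December 2123 has 31 days: 380 − 31 = 349 left.
January 2124 has 31 days: 349 − 31 = 318 left.
February 2124 has 29 days (2124 is a leap year): 318 − 29 = 289 left.
March 2124 has 31 days: 289 − 31 = 258 left.
April 2124 has 30 days: 258 − 30 = 228 left.
May 2124 has 31 days: 228 − 31 = 197 left.
June 2124 has 30 days: 197 − 30 = 167 left.
July 2124 has 31 days: 167 − 31 = 136 left.
August 2124 has 31 days: 136 − 31 = 105 left.
September 2124 has 30 days: 105 − 30 = 75 left.
October 2124 has 31 days: 75 − 31 = 44 left.
November 2124 has 30 days: 44 − 30 = 14 left.
14 days into December 2124 → December 14, 2124.

December 14, 2124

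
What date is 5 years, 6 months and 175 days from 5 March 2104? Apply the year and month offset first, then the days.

February 27, 2110

Counting forward 5 years, 6 months and 175 days from March 5, 2104: first the month/year part, then the days.
+5 years → 2109; month 3 + 6 = 9 → September 2109.
Day 5 is valid in September, giving September 5, 2109.
Now add 175 days from September 5, 2109.
September has 30 days, so 30 − 5 = 25 days remain after September 5, 2109; 175 − 25 = 150 left.
October 2109 has 31 days: 150 − 31 = 119 left.
November 2109 has 30 days: 119 − 30 = 89 left.
December 2109 has 31 days: 89 − 31 = 58 left.
January 2110 has 31 days: 58 − 31 = 27 left.
27 days into February 2110 → February 27, 2110.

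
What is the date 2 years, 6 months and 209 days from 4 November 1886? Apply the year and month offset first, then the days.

Counting forward 2 years, 6 months and 209 days from November 4, 1886: first the month/year part, then the days.
+2 years → 1888; month 11 + 6 = 17, which is month 5 of year 1889 → May 1889.
Day 4 is valid in May, giving May 4, 1889.
Now add 209 days from May 4, 1889.
May has 31 days, so 31 − 4 = 27 days remain after May 4, 1889; 209 − 27 = 182 left.
June 1889 has 30 days: 182 − 30 = 152 left.
July 1889 has 31 days: 152 − 31 = 121 left.
August 1889 has 31 days: 121 − 31 = 90 left.
September 1889 has 30 days: 90 − 30 = 60 left.
October 1889 has 31 days: 60 − 31 = 29 left.
29 days into November 1889 → November 29, 1889.

November 29, 1889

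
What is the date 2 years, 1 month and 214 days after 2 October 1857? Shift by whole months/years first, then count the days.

June 3, 1860

Advancing 2 years, 1 month and 214 days from October 2, 1857: first the month/year part, then the days.
+2 years → 1859; month 10 + 1 = 11 → November 1859.
Day 2 is valid in November, giving November 2, 1859.
Now add 214 days from November 2, 1859.
November has 30 days, so 30 − 2 = 28 days remain after November 2, 1859; 214 − 28 = 186 left.
December 1859 has 31 days: 186 − 31 = 155 left.
January 1860 has 31 days: 155 − 31 = 124 left.
February 1860 has 29 days (1860 is a leap year): 124 − 29 = 95 left.
March 1860 has 31 days: 95 − 31 = 64 left.
April 1860 has 30 days: 64 − 30 = 34 left.
May 1860 has 31 days: 34 − 31 = 3 left.
3 days into June 1860 → June 3, 1860.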